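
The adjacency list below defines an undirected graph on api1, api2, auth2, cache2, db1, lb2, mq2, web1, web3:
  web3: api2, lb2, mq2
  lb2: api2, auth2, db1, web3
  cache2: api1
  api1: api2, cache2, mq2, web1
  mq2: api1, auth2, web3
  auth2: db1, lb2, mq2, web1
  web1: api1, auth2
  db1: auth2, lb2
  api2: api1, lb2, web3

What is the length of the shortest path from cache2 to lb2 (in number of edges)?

3

Distance 0: cache2.
Distance 1: api1.
Distance 2: api2, mq2, web1.
Distance 3: auth2, lb2, web3 — contains lb2.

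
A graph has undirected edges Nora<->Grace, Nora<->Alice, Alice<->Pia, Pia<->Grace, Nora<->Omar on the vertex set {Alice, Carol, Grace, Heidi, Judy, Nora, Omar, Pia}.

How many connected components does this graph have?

From Alice: component {Alice, Grace, Nora, Omar, Pia}.
From Carol: component {Carol}.
From Heidi: component {Heidi}.
From Judy: component {Judy}.
That's 4 components.

4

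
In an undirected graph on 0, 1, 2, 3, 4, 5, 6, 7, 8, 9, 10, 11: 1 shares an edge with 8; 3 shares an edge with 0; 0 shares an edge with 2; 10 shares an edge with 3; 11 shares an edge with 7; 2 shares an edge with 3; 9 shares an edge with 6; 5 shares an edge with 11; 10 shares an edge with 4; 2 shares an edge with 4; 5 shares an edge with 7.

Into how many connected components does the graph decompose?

From 0: component {0, 2, 3, 4, 10}.
From 1: component {1, 8}.
From 5: component {5, 7, 11}.
From 6: component {6, 9}.
That's 4 components.

4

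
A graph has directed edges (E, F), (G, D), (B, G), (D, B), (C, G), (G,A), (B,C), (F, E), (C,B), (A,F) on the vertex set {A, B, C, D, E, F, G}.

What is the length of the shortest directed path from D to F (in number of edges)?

4

Distance 0: D.
Distance 1: B.
Distance 2: C, G.
Distance 3: A.
Distance 4: F — contains F.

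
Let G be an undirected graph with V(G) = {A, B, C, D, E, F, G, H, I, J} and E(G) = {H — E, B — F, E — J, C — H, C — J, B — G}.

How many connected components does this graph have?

From A: component {A}.
From B: component {B, F, G}.
From C: component {C, E, H, J}.
From D: component {D}.
From I: component {I}.
That's 5 components.

5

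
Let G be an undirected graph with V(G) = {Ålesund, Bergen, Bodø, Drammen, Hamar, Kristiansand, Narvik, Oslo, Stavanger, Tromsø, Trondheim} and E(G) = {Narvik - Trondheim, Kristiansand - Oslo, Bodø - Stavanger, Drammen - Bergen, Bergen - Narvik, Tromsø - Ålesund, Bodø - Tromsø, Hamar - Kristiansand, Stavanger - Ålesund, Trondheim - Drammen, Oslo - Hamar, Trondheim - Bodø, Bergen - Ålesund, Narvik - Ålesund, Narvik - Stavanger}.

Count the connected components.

2

From Ålesund: component {Ålesund, Bergen, Bodø, Drammen, Narvik, Stavanger, Tromsø, Trondheim}.
From Hamar: component {Hamar, Kristiansand, Oslo}.
That's 2 components.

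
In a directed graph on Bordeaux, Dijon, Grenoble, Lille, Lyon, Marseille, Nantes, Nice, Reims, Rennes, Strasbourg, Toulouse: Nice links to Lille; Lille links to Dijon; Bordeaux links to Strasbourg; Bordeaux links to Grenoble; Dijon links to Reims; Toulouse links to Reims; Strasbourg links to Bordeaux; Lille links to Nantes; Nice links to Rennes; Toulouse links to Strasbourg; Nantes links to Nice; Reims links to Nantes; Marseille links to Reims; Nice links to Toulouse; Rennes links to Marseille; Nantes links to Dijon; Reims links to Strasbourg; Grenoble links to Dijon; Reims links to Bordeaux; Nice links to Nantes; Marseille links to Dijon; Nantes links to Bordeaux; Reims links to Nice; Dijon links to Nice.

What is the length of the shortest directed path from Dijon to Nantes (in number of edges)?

2

Distance 0: Dijon.
Distance 1: Nice, Reims.
Distance 2: Bordeaux, Lille, Nantes, Rennes, Strasbourg, Toulouse — contains Nantes.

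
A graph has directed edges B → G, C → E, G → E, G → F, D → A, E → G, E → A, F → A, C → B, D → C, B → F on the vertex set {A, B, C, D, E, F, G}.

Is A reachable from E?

Explore from E.
Distance 1: reach A, G.
Found A.

Yes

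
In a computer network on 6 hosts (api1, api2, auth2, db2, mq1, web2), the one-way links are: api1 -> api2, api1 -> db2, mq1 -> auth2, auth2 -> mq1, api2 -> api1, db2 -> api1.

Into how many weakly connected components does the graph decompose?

3

From api1: component {api1, api2, db2}.
From auth2: component {auth2, mq1}.
From web2: component {web2}.
That's 3 components.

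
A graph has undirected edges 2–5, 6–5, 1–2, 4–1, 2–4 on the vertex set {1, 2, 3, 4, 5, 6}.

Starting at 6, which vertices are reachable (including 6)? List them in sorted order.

Start at 6.
Its neighbours: 5.
Then their neighbours: 2.
Then next layer: 1, 4.
Nothing further is reachable.

1, 2, 4, 5, 6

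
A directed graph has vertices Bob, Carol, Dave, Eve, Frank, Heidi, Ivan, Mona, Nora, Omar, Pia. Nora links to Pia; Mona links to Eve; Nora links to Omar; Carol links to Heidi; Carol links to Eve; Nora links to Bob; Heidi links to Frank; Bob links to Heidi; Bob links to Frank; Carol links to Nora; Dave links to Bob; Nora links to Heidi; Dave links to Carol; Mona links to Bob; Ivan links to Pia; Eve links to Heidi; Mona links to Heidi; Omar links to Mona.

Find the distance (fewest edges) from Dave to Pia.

Distance 0: Dave.
Distance 1: Bob, Carol.
Distance 2: Eve, Frank, Heidi, Nora.
Distance 3: Omar, Pia — contains Pia.

3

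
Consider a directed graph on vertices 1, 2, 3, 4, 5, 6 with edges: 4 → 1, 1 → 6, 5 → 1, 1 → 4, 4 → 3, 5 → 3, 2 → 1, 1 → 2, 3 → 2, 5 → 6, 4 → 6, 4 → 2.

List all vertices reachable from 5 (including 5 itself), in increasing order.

1, 2, 3, 4, 5, 6

Start at 5.
Its neighbours: 1, 3, 6.
Then their neighbours: 2, 4.
Every vertex is now reached.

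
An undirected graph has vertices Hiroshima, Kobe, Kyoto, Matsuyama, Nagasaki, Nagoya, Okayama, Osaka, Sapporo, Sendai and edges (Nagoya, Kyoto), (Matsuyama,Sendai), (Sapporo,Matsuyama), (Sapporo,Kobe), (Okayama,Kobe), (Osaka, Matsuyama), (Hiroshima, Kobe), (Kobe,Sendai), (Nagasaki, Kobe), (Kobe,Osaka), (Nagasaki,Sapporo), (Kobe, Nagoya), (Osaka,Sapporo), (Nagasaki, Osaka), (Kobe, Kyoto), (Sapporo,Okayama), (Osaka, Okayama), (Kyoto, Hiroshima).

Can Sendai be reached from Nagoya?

Yes

Explore from Nagoya.
Distance 1: reach Kobe, Kyoto.
Distance 2: reach Hiroshima, Nagasaki, Okayama, Osaka, Sapporo, Sendai.
Found Sendai.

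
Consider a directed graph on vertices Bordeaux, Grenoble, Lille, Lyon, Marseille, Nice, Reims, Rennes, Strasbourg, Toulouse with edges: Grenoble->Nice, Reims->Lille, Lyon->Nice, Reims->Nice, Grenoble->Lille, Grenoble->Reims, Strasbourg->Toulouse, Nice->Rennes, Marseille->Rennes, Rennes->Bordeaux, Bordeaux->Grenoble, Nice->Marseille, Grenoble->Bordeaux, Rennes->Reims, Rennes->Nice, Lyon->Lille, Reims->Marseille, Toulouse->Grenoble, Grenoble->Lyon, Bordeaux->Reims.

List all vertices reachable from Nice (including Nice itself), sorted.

Start at Nice.
Its neighbours: Marseille, Rennes.
Then their neighbours: Bordeaux, Reims.
Then next layer: Grenoble, Lille.
Then next layer: Lyon.
Nothing further is reachable.

Bordeaux, Grenoble, Lille, Lyon, Marseille, Nice, Reims, Rennes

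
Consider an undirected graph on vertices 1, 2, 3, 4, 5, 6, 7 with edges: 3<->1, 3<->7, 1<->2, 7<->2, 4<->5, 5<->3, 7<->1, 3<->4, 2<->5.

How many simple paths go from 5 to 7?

5–2–1–3–7
5–2–1–7
5–2–7
5–3–1–2–7
5–3–1–7
5–3–7
5–4–3–1–2–7
5–4–3–1–7
5–4–3–7

9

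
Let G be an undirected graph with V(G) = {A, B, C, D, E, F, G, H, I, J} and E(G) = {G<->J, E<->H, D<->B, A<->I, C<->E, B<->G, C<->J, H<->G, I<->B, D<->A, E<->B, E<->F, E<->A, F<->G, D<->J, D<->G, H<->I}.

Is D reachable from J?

Explore from J.
Distance 1: reach C, D, G.
Found D.

Yes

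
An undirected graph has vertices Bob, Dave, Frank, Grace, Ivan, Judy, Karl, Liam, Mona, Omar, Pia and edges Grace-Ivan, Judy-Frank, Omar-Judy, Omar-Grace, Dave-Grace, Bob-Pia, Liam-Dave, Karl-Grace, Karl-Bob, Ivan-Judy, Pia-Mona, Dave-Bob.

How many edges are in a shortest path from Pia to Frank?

Distance 0: Pia.
Distance 1: Bob, Mona.
Distance 2: Dave, Karl.
Distance 3: Grace, Liam.
Distance 4: Ivan, Omar.
Distance 5: Judy.
Distance 6: Frank — contains Frank.

6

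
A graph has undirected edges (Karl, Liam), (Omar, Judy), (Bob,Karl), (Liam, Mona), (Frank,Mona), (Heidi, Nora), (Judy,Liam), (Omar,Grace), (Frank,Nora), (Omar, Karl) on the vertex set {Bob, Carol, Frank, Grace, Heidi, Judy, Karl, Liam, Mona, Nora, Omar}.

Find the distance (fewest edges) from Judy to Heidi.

Distance 0: Judy.
Distance 1: Liam, Omar.
Distance 2: Grace, Karl, Mona.
Distance 3: Bob, Frank.
Distance 4: Nora.
Distance 5: Heidi — contains Heidi.

5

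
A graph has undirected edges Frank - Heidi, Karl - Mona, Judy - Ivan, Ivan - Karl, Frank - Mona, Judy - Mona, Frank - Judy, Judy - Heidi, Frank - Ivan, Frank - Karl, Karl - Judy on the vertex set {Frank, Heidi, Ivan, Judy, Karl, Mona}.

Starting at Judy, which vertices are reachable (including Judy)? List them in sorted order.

Frank, Heidi, Ivan, Judy, Karl, Mona

Start at Judy.
Its neighbours: Frank, Heidi, Ivan, Karl, Mona.
Every vertex is now reached.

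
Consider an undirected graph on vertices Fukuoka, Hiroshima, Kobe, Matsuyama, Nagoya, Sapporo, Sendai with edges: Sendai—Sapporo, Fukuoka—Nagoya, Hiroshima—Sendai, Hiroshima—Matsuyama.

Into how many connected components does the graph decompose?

From Fukuoka: component {Fukuoka, Nagoya}.
From Hiroshima: component {Hiroshima, Matsuyama, Sapporo, Sendai}.
From Kobe: component {Kobe}.
That's 3 components.

3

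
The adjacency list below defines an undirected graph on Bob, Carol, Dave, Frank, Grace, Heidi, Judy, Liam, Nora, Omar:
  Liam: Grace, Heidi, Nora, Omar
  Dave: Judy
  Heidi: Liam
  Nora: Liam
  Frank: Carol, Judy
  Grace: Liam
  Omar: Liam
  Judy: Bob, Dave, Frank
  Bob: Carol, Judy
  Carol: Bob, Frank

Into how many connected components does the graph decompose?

From Bob: component {Bob, Carol, Dave, Frank, Judy}.
From Grace: component {Grace, Heidi, Liam, Nora, Omar}.
That's 2 components.

2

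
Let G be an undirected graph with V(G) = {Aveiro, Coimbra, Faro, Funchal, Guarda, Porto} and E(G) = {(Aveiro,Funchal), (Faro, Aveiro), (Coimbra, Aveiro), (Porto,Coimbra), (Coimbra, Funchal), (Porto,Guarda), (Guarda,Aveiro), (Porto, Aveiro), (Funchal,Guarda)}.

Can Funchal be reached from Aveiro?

Explore from Aveiro.
Distance 1: reach Coimbra, Faro, Funchal, Guarda, Porto.
Found Funchal.

Yes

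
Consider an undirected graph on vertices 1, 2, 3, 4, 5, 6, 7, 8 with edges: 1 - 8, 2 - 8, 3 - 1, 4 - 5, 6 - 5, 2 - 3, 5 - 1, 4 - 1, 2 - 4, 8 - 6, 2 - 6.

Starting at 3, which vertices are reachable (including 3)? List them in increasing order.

1, 2, 3, 4, 5, 6, 8

Start at 3.
Its neighbours: 1, 2.
Then their neighbours: 4, 5, 6, 8.
Nothing further is reachable.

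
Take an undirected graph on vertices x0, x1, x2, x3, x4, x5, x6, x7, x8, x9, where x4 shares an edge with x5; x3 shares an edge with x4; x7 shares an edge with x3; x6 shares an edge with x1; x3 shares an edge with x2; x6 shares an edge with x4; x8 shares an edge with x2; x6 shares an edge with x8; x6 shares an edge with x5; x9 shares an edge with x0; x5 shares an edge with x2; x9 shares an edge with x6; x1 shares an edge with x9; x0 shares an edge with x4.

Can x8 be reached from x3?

Yes

Explore from x3.
Distance 1: reach x2, x4, x7.
Distance 2: reach x0, x5, x6, x8.
Found x8.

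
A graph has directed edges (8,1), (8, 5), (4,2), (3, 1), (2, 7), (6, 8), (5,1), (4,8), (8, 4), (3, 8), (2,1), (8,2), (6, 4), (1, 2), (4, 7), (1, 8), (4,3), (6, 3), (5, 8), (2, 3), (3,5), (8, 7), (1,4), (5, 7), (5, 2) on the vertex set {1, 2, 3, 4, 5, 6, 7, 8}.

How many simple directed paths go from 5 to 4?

5→1→2→3→8→4
5→1→4
5→1→8→4
5→2→1→4
5→2→1→8→4
5→2→3→1→4
5→2→3→1→8→4
5→2→3→8→1→4
5→2→3→8→4
5→8→1→4
5→8→2→1→4
5→8→2→3→1→4
5→8→4

13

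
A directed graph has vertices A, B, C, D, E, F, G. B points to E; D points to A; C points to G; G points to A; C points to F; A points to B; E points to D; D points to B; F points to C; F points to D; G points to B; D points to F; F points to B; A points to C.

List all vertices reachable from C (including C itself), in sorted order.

A, B, C, D, E, F, G

Start at C.
Its neighbours: F, G.
Then their neighbours: A, B, D.
Then next layer: E.
Every vertex is now reached.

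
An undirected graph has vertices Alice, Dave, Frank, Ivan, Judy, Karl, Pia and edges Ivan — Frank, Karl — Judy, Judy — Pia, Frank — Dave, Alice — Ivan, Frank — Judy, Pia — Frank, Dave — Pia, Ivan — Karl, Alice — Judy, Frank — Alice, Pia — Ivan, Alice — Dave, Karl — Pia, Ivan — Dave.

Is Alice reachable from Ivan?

Yes

Explore from Ivan.
Distance 1: reach Alice, Dave, Frank, Karl, Pia.
Found Alice.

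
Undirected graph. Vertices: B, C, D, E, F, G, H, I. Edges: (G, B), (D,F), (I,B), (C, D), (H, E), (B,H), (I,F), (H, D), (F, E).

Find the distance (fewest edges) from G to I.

Distance 0: G.
Distance 1: B.
Distance 2: H, I — contains I.

2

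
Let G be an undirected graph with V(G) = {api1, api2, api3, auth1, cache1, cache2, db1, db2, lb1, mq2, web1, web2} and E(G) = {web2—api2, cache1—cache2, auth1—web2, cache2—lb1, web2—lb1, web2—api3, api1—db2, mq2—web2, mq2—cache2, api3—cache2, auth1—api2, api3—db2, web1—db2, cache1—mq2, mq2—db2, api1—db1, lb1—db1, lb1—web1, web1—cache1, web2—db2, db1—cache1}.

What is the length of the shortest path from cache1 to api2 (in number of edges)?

3

Distance 0: cache1.
Distance 1: cache2, db1, mq2, web1.
Distance 2: api1, api3, db2, lb1, web2.
Distance 3: api2, auth1 — contains api2.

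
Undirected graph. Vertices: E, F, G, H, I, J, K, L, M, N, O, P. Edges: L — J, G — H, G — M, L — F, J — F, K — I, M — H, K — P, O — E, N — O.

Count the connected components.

From E: component {E, N, O}.
From F: component {F, J, L}.
From G: component {G, H, M}.
From I: component {I, K, P}.
That's 4 components.

4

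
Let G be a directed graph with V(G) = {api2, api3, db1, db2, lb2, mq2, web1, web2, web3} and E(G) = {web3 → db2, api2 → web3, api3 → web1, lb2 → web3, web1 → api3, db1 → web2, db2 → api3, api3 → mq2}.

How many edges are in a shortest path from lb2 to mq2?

Distance 0: lb2.
Distance 1: web3.
Distance 2: db2.
Distance 3: api3.
Distance 4: mq2, web1 — contains mq2.

4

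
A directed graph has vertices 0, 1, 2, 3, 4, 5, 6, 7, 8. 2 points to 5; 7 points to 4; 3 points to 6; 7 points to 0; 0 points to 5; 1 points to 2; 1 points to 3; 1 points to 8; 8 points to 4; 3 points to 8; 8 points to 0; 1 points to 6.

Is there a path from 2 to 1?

Explore from 2.
Distance 1: reach 5.
The search from 2 is exhausted; no directed path reaches 1.

No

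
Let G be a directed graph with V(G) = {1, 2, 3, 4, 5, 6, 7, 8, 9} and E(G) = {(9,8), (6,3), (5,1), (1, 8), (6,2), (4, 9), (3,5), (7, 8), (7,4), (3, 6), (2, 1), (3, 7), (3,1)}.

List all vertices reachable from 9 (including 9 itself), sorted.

Start at 9.
Its neighbours: 8.
Nothing further is reachable.

8, 9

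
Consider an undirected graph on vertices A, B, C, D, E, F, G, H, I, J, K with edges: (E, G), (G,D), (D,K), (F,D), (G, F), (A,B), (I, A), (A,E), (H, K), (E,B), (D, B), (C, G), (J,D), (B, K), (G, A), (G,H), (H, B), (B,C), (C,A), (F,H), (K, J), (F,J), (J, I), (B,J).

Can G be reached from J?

Explore from J.
Distance 1: reach B, D, F, I, K.
Distance 2: reach A, C, E, G, H.
Found G.

Yes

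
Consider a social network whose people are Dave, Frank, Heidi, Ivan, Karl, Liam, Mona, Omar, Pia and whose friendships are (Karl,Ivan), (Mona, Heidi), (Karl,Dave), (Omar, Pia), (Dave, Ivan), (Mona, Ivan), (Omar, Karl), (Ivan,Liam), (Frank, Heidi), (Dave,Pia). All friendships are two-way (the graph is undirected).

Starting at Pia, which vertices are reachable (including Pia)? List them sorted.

Start at Pia.
Its neighbours: Dave, Omar.
Then their neighbours: Ivan, Karl.
Then next layer: Liam, Mona.
Then next layer: Heidi.
Then next layer: Frank.
Every vertex is now reached.

Dave, Frank, Heidi, Ivan, Karl, Liam, Mona, Omar, Pia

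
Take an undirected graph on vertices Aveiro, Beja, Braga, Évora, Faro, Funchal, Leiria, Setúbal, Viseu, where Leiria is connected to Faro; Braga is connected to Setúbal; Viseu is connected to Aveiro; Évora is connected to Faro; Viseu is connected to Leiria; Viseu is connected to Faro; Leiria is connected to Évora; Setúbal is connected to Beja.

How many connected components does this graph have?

3

From Aveiro: component {Aveiro, Évora, Faro, Leiria, Viseu}.
From Beja: component {Beja, Braga, Setúbal}.
From Funchal: component {Funchal}.
That's 3 components.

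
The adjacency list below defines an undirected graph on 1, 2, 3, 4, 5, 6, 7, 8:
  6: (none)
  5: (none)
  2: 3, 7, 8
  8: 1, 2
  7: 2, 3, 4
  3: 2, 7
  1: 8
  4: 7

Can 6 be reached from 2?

No

Explore from 2.
Distance 1: reach 3, 7, 8.
Distance 2: reach 1, 4.
The search is exhausted without reaching 6; it lies in a different component.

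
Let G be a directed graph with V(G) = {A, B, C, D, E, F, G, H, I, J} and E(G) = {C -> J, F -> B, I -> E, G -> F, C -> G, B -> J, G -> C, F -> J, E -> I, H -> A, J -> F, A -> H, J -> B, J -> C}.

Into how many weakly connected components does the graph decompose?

4

From A: component {A, H}.
From B: component {B, C, F, G, J}.
From D: component {D}.
From E: component {E, I}.
That's 4 components.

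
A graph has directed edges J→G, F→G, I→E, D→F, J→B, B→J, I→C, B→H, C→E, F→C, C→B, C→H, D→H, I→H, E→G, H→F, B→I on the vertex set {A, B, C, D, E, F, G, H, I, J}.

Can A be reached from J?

No

Explore from J.
Distance 1: reach B, G.
Distance 2: reach H, I.
Distance 3: reach C, E, F.
The search from J is exhausted; no directed path reaches A.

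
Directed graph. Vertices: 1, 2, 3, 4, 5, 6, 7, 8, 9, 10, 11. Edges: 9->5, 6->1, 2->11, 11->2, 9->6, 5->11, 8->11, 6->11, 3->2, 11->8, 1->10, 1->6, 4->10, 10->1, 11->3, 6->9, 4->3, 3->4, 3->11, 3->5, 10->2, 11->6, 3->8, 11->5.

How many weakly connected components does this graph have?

From 1: component {1, 2, 3, 4, 5, 6, 8, 9, 10, 11}.
From 7: component {7}.
That's 2 components.

2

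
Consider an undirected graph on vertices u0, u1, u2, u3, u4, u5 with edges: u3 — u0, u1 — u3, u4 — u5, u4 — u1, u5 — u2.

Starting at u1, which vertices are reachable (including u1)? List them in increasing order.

Start at u1.
Its neighbours: u3, u4.
Then their neighbours: u0, u5.
Then next layer: u2.
Every vertex is now reached.

u0, u1, u2, u3, u4, u5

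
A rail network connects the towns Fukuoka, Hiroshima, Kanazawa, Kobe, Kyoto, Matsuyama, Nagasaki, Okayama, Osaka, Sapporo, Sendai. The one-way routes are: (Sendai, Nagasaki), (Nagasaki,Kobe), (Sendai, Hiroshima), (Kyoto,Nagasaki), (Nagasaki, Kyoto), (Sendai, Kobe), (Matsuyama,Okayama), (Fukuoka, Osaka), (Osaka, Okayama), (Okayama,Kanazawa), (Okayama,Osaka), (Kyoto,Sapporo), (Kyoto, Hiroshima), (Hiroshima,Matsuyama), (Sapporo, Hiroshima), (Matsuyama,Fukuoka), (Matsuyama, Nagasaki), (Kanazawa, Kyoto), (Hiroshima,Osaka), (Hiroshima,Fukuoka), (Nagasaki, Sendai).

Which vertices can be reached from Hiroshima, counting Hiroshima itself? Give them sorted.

Start at Hiroshima.
Its neighbours: Fukuoka, Matsuyama, Osaka.
Then their neighbours: Nagasaki, Okayama.
Then next layer: Kanazawa, Kobe, Kyoto, Sendai.
Then next layer: Sapporo.
Every vertex is now reached.

Fukuoka, Hiroshima, Kanazawa, Kobe, Kyoto, Matsuyama, Nagasaki, Okayama, Osaka, Sapporo, Sendai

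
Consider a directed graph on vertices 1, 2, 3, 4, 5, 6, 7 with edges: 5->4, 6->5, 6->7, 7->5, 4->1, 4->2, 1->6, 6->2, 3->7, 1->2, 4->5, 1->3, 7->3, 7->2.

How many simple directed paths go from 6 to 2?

6→2
6→5→4→1→2
6→5→4→1→3→7→2
6→5→4→2
6→7→2
6→7→5→4→1→2
6→7→5→4→2

7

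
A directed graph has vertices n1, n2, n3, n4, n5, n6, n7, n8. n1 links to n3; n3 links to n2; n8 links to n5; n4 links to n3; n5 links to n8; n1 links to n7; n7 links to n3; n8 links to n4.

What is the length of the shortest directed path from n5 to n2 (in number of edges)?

4

Distance 0: n5.
Distance 1: n8.
Distance 2: n4.
Distance 3: n3.
Distance 4: n2 — contains n2.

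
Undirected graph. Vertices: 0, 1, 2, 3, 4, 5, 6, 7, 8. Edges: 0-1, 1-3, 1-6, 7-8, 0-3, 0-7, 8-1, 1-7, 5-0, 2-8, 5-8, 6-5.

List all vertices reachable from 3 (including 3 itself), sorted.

Start at 3.
Its neighbours: 0, 1.
Then their neighbours: 5, 6, 7, 8.
Then next layer: 2.
Nothing further is reachable.

0, 1, 2, 3, 5, 6, 7, 8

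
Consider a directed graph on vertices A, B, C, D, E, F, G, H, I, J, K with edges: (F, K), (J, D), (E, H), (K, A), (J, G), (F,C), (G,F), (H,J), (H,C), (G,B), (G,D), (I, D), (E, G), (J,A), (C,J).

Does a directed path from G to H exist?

No

Explore from G.
Distance 1: reach B, D, F.
Distance 2: reach C, K.
Distance 3: reach A, J.
The search from G is exhausted; no directed path reaches H.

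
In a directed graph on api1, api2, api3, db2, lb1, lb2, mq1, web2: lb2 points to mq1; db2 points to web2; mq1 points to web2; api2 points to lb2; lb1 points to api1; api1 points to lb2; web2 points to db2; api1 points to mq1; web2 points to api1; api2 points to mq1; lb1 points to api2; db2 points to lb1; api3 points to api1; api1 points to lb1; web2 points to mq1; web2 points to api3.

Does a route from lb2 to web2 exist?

Yes

Explore from lb2.
Distance 1: reach mq1.
Distance 2: reach web2.
Found web2.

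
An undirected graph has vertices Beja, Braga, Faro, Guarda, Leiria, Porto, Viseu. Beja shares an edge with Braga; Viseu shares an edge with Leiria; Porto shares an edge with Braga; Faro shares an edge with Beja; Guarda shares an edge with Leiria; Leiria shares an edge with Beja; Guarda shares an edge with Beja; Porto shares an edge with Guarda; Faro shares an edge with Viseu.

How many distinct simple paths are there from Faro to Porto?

7

Faro–Beja–Braga–Porto
Faro–Beja–Guarda–Porto
Faro–Beja–Leiria–Guarda–Porto
Faro–Viseu–Leiria–Beja–Braga–Porto
Faro–Viseu–Leiria–Beja–Guarda–Porto
Faro–Viseu–Leiria–Guarda–Beja–Braga–Porto
Faro–Viseu–Leiria–Guarda–Porto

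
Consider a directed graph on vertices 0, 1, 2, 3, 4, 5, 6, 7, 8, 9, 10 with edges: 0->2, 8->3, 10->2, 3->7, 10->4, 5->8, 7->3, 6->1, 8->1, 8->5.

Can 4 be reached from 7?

No

Explore from 7.
Distance 1: reach 3.
The search from 7 is exhausted; no directed path reaches 4.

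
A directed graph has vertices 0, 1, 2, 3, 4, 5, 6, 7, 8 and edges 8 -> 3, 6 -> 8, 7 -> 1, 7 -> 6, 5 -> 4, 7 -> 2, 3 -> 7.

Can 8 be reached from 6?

Yes

Explore from 6.
Distance 1: reach 8.
Found 8.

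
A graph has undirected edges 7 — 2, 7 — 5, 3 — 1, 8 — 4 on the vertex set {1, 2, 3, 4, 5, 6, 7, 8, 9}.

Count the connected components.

5

From 1: component {1, 3}.
From 2: component {2, 5, 7}.
From 4: component {4, 8}.
From 6: component {6}.
From 9: component {9}.
That's 5 components.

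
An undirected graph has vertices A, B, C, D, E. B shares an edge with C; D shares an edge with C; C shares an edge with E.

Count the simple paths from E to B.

1

E–C–B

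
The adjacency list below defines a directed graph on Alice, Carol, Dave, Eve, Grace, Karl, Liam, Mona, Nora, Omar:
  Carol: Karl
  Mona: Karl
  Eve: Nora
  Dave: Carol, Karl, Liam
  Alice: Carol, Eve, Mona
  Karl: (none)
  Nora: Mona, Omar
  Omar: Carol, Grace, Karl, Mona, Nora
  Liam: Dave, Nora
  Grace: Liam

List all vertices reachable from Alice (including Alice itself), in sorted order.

Alice, Carol, Dave, Eve, Grace, Karl, Liam, Mona, Nora, Omar

Start at Alice.
Its neighbours: Carol, Eve, Mona.
Then their neighbours: Karl, Nora.
Then next layer: Omar.
Then next layer: Grace.
Then next layer: Liam.
Then next layer: Dave.
Every vertex is now reached.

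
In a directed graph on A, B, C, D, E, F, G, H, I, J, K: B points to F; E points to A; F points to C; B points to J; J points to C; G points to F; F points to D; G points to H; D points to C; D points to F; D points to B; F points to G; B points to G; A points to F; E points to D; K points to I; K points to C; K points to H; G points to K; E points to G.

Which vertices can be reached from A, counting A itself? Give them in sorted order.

A, B, C, D, F, G, H, I, J, K

Start at A.
Its neighbours: F.
Then their neighbours: C, D, G.
Then next layer: B, H, K.
Then next layer: I, J.
Nothing further is reachable.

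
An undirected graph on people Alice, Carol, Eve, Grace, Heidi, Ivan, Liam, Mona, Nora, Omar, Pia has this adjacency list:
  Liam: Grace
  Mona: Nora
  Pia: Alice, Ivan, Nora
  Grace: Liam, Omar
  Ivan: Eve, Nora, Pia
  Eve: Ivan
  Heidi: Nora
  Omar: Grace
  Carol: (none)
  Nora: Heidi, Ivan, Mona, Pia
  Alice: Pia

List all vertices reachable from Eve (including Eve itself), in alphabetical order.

Start at Eve.
Its neighbours: Ivan.
Then their neighbours: Nora, Pia.
Then next layer: Alice, Heidi, Mona.
Nothing further is reachable.

Alice, Eve, Heidi, Ivan, Mona, Nora, Pia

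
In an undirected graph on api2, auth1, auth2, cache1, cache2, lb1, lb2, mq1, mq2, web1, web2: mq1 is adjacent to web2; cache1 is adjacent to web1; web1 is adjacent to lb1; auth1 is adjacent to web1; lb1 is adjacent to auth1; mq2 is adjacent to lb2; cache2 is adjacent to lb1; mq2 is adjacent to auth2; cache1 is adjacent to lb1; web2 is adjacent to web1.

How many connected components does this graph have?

3

From api2: component {api2}.
From auth1: component {auth1, cache1, cache2, lb1, mq1, web1, web2}.
From auth2: component {auth2, lb2, mq2}.
That's 3 components.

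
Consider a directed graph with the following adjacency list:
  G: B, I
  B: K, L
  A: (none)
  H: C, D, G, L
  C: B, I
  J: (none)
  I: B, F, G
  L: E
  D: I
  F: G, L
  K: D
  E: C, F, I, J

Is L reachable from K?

Yes

Explore from K.
Distance 1: reach D.
Distance 2: reach I.
Distance 3: reach B, F, G.
Distance 4: reach L.
Found L.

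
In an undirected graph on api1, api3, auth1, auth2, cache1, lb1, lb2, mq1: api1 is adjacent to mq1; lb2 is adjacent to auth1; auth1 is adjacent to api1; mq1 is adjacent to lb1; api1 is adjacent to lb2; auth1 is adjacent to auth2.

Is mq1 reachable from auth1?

Yes

Explore from auth1.
Distance 1: reach api1, auth2, lb2.
Distance 2: reach mq1.
Found mq1.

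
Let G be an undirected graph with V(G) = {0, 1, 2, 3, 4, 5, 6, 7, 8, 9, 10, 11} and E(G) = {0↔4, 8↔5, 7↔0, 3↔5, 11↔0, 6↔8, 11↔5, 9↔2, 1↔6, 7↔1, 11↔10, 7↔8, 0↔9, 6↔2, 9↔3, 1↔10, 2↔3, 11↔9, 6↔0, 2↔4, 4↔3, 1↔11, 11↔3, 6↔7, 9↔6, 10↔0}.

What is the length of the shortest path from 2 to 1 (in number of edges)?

Distance 0: 2.
Distance 1: 3, 4, 6, 9.
Distance 2: 0, 1, 5, 7, 8, 11 — contains 1.

2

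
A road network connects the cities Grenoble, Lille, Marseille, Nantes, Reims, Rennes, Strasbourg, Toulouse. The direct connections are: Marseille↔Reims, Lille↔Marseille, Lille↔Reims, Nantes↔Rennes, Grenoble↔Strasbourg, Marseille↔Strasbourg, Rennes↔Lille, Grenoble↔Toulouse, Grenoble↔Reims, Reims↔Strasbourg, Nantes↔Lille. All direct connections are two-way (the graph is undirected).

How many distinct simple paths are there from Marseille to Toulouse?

Marseille–Lille–Reims–Grenoble–Toulouse
Marseille–Lille–Reims–Strasbourg–Grenoble–Toulouse
Marseille–Reims–Grenoble–Toulouse
Marseille–Reims–Strasbourg–Grenoble–Toulouse
Marseille–Strasbourg–Grenoble–Toulouse
Marseille–Strasbourg–Reims–Grenoble–Toulouse

6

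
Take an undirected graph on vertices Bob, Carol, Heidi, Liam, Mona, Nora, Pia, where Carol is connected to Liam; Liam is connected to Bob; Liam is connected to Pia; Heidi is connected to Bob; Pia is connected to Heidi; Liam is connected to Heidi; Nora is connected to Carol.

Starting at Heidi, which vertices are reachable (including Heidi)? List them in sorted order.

Bob, Carol, Heidi, Liam, Nora, Pia

Start at Heidi.
Its neighbours: Bob, Liam, Pia.
Then their neighbours: Carol.
Then next layer: Nora.
Nothing further is reachable.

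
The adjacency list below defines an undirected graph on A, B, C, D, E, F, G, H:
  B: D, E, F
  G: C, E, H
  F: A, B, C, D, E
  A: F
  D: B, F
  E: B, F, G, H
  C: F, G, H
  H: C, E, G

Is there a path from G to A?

Yes

Explore from G.
Distance 1: reach C, E, H.
Distance 2: reach B, F.
Distance 3: reach A, D.
Found A.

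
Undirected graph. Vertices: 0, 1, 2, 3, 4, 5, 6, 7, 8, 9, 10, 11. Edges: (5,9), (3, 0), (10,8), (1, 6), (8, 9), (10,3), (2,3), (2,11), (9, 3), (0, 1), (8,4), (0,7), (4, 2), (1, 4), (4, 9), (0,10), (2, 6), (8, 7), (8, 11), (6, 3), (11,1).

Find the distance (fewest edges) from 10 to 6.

2

Distance 0: 10.
Distance 1: 0, 3, 8.
Distance 2: 1, 2, 4, 6, 7, 9, 11 — contains 6.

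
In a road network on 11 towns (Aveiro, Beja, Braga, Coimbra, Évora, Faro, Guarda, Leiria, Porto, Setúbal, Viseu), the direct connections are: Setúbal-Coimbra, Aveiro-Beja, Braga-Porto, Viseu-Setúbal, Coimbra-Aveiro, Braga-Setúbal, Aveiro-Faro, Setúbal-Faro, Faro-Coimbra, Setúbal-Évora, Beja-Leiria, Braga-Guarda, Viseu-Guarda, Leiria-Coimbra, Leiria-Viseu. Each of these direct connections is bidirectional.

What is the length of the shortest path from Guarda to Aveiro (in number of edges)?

Distance 0: Guarda.
Distance 1: Braga, Viseu.
Distance 2: Leiria, Porto, Setúbal.
Distance 3: Beja, Coimbra, Évora, Faro.
Distance 4: Aveiro — contains Aveiro.

4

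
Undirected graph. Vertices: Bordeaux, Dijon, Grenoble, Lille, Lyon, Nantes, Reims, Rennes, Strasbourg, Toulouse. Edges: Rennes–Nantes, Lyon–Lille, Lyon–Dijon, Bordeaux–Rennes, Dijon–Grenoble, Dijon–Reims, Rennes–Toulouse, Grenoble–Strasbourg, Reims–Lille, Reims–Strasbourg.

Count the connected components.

From Bordeaux: component {Bordeaux, Nantes, Rennes, Toulouse}.
From Dijon: component {Dijon, Grenoble, Lille, Lyon, Reims, Strasbourg}.
That's 2 components.

2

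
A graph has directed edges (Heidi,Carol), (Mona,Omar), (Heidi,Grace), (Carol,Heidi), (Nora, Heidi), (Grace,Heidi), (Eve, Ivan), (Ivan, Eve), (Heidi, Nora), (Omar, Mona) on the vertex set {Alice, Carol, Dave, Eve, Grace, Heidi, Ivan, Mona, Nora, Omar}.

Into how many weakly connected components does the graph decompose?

From Alice: component {Alice}.
From Carol: component {Carol, Grace, Heidi, Nora}.
From Dave: component {Dave}.
From Eve: component {Eve, Ivan}.
From Mona: component {Mona, Omar}.
That's 5 components.

5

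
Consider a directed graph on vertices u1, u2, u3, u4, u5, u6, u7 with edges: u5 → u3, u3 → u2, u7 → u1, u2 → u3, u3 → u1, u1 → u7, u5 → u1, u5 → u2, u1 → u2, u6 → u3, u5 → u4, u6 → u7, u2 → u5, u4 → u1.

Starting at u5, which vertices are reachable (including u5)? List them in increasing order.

u1, u2, u3, u4, u5, u7

Start at u5.
Its neighbours: u1, u2, u3, u4.
Then their neighbours: u7.
Nothing further is reachable.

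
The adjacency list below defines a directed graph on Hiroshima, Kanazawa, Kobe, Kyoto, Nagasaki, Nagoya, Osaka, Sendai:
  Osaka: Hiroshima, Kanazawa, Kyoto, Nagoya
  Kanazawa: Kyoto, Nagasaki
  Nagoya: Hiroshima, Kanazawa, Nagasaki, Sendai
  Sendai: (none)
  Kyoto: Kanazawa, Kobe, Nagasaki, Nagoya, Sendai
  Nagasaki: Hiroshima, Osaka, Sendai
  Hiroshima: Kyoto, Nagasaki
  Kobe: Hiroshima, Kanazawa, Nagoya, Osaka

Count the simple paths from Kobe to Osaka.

16

Kobe→Hiroshima→Kyoto→Kanazawa→Nagasaki→Osaka
Kobe→Hiroshima→Kyoto→Nagasaki→Osaka
Kobe→Hiroshima→Kyoto→Nagoya→Kanazawa→Nagasaki→Osaka
Kobe→Hiroshima→Kyoto→Nagoya→Nagasaki→Osaka
Kobe→Hiroshima→Nagasaki→Osaka
Kobe→Kanazawa→Kyoto→Nagasaki→Osaka
Kobe→Kanazawa→Kyoto→Nagoya→Hiroshima→Nagasaki→Osaka
Kobe→Kanazawa→Kyoto→Nagoya→Nagasaki→Osaka
... and 8 more.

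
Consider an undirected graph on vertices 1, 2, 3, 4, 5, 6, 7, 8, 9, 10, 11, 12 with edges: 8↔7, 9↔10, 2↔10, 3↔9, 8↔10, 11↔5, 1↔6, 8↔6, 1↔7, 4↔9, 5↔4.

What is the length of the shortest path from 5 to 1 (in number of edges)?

Distance 0: 5.
Distance 1: 4, 11.
Distance 2: 9.
Distance 3: 3, 10.
Distance 4: 2, 8.
Distance 5: 6, 7.
Distance 6: 1 — contains 1.

6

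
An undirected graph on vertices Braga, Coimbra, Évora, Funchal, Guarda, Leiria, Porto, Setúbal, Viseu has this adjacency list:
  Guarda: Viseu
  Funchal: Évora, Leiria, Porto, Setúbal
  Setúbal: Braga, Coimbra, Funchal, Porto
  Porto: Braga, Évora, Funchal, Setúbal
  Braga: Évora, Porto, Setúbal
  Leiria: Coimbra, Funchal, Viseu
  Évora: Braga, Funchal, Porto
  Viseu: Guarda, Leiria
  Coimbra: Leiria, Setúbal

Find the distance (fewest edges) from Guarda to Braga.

Distance 0: Guarda.
Distance 1: Viseu.
Distance 2: Leiria.
Distance 3: Coimbra, Funchal.
Distance 4: Évora, Porto, Setúbal.
Distance 5: Braga — contains Braga.

5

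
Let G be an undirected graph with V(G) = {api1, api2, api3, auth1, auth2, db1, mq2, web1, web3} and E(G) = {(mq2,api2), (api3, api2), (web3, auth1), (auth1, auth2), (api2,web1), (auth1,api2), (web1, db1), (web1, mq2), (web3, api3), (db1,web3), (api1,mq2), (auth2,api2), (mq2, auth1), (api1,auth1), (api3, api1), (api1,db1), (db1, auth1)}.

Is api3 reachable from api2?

Yes

Explore from api2.
Distance 1: reach api3, auth1, auth2, mq2, web1.
Found api3.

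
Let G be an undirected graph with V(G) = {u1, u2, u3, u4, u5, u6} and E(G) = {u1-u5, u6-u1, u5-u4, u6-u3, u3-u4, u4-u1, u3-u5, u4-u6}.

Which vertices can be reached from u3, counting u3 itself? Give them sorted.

Start at u3.
Its neighbours: u4, u5, u6.
Then their neighbours: u1.
Nothing further is reachable.

u1, u3, u4, u5, u6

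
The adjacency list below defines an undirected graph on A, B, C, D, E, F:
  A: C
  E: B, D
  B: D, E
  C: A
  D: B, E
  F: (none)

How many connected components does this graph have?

3

From A: component {A, C}.
From B: component {B, D, E}.
From F: component {F}.
That's 3 components.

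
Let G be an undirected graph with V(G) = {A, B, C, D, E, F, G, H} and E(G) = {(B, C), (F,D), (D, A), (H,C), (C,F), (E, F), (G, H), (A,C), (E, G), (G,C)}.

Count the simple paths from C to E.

4

C–A–D–F–E
C–F–E
C–G–E
C–H–G–E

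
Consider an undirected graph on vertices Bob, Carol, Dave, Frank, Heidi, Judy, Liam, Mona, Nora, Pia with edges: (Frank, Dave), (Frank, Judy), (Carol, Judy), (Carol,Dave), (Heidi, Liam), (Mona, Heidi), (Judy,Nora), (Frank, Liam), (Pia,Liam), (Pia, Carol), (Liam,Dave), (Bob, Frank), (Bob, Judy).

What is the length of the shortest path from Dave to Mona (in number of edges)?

3

Distance 0: Dave.
Distance 1: Carol, Frank, Liam.
Distance 2: Bob, Heidi, Judy, Pia.
Distance 3: Mona, Nora — contains Mona.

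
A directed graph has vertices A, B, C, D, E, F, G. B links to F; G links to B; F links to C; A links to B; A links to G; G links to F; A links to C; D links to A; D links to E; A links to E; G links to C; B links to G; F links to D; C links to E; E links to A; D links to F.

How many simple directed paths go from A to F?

4

A→B→F
A→B→G→F
A→G→B→F
A→G→F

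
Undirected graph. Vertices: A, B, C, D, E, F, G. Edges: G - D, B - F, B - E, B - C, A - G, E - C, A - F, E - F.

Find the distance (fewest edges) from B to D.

Distance 0: B.
Distance 1: C, E, F.
Distance 2: A.
Distance 3: G.
Distance 4: D — contains D.

4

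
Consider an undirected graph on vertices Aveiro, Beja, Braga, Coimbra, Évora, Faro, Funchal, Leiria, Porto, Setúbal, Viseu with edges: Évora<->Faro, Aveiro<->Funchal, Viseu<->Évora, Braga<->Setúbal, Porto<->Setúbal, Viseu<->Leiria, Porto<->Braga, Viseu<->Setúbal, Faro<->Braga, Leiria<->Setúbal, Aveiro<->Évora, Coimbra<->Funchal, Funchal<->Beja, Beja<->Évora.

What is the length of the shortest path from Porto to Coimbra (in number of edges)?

Distance 0: Porto.
Distance 1: Braga, Setúbal.
Distance 2: Faro, Leiria, Viseu.
Distance 3: Évora.
Distance 4: Aveiro, Beja.
Distance 5: Funchal.
Distance 6: Coimbra — contains Coimbra.

6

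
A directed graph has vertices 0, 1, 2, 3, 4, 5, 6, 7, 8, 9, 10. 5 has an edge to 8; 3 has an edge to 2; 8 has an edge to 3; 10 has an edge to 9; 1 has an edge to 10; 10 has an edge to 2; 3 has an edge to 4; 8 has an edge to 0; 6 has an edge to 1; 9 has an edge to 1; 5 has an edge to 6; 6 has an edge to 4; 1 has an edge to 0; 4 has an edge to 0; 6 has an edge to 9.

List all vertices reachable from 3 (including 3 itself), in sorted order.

Start at 3.
Its neighbours: 2, 4.
Then their neighbours: 0.
Nothing further is reachable.

0, 2, 3, 4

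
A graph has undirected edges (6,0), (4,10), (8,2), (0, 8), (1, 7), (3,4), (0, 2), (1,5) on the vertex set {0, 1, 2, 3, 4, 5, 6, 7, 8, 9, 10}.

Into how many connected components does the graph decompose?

4

From 0: component {0, 2, 6, 8}.
From 1: component {1, 5, 7}.
From 3: component {3, 4, 10}.
From 9: component {9}.
That's 4 components.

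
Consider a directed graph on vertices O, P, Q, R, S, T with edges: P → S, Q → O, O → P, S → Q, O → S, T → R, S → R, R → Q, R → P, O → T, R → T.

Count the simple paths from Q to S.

Q→O→P→S
Q→O→S
Q→O→T→R→P→S

3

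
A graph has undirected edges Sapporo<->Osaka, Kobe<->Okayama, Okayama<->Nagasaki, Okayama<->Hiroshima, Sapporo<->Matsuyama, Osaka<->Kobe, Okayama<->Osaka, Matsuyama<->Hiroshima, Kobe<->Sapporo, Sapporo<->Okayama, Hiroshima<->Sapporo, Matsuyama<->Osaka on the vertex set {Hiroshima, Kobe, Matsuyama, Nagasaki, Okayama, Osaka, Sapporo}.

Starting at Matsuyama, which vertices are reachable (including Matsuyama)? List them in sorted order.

Hiroshima, Kobe, Matsuyama, Nagasaki, Okayama, Osaka, Sapporo

Start at Matsuyama.
Its neighbours: Hiroshima, Osaka, Sapporo.
Then their neighbours: Kobe, Okayama.
Then next layer: Nagasaki.
Every vertex is now reached.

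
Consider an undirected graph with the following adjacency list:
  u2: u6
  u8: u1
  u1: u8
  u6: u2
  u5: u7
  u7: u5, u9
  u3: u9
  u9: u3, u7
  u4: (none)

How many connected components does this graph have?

4

From u1: component {u1, u8}.
From u2: component {u2, u6}.
From u3: component {u3, u5, u7, u9}.
From u4: component {u4}.
That's 4 components.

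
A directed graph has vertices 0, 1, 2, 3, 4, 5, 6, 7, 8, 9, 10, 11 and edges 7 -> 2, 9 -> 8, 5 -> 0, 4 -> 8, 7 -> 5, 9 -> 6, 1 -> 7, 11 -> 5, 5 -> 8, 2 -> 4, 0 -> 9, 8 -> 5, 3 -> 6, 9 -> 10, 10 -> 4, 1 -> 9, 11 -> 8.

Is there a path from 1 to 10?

Explore from 1.
Distance 1: reach 7, 9.
Distance 2: reach 2, 5, 6, 8, 10.
Found 10.

Yes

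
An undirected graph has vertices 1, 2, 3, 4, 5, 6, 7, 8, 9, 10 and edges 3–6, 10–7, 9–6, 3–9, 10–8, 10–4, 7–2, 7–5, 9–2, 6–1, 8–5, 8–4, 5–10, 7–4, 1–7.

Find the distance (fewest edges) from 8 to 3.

Distance 0: 8.
Distance 1: 4, 5, 10.
Distance 2: 7.
Distance 3: 1, 2.
Distance 4: 6, 9.
Distance 5: 3 — contains 3.

5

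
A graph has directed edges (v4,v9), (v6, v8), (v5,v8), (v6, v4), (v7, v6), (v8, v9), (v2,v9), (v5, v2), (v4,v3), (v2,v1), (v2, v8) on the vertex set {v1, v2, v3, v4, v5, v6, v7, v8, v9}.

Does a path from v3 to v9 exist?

No

v3 has no outgoing edges, so nothing is reachable from it.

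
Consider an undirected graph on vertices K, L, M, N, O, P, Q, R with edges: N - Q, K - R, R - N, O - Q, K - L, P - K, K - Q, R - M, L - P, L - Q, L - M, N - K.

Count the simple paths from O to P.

O–Q–K–L–P
O–Q–K–N–R–M–L–P
O–Q–K–P
O–Q–K–R–M–L–P
O–Q–L–K–P
O–Q–L–M–R–K–P
O–Q–L–M–R–N–K–P
O–Q–L–P
O–Q–N–K–L–P
O–Q–N–K–P
O–Q–N–K–R–M–L–P
O–Q–N–R–K–L–P
O–Q–N–R–K–P
O–Q–N–R–M–L–K–P
O–Q–N–R–M–L–P

15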